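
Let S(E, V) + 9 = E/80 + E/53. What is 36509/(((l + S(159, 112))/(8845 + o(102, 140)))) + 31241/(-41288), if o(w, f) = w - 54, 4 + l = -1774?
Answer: -1072417436440681/5886058568 ≈ -1.8220e+5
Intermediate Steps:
l = -1778 (l = -4 - 1774 = -1778)
o(w, f) = -54 + w
S(E, V) = -9 + 133*E/4240 (S(E, V) = -9 + (E/80 + E/53) = -9 + 133*E/4240)
36509/(((l + S(159, 112))/(8845 + o(102, 140)))) + 31241/(-41288) = 36509/(((-1778 + (-9 + (133/4240)*159))/(8845 + (-54 + 102)))) + 31241/(-41288) = 36509/(((-1778 + (-9 + 399/80))/(8845 + 48))) + 31241*(-1/41288) = 36509/(((-1778 - 321/80)/8893)) - 31241/41288 = 36509/((-142561/80*1/8893)) - 31241/41288 = 36509/(-142561/711440) - 31241/41288 = 36509*(-711440/142561) - 31241/41288 = -25973962960/142561 - 31241/41288 = -1072417436440681/5886058568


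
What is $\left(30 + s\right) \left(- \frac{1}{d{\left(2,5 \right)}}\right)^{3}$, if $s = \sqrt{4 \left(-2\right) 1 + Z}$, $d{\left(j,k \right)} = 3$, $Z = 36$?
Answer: $- \frac{10}{9} - \frac{2 \sqrt{7}}{27} \approx -1.3071$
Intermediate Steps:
$s = 2 \sqrt{7}$ ($s = \sqrt{4 \left(-2\right) 1 + 36} = \sqrt{\left(-8\right) 1 + 36} = \sqrt{-8 + 36} = \sqrt{28} = 2 \sqrt{7} \approx 5.2915$)
$\left(30 + s\right) \left(- \frac{1}{d{\left(2,5 \right)}}\right)^{3} = \left(30 + 2 \sqrt{7}\right) \left(- \frac{1}{3}\right)^{3} = \left(30 + 2 \sqrt{7}\right) \left(- \frac{1}{27}\right) = - \frac{10}{9} - \frac{2 \sqrt{7}}{27}$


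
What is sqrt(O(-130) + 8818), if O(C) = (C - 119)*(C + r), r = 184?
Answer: 2*I*sqrt(1157) ≈ 68.029*I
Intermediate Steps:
O(C) = (-119 + C)*(184 + C) (O(C) = (C - 119)*(C + 184) = (-119 + C)*(184 + C))
sqrt(O(-130) + 8818) = sqrt((-21896 + (-130)**2 + 65*(-130)) + 8818) = sqrt((-21896 + 16900 - 8450) + 8818) = sqrt(-13446 + 8818) = sqrt(-4628) = 2*I*sqrt(1157)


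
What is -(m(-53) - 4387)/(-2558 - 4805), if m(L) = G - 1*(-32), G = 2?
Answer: -4353/7363 ≈ -0.59120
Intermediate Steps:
m(L) = 34 (m(L) = 2 - 1*(-32) = 2 + 32 = 34)
-(m(-53) - 4387)/(-2558 - 4805) = -(34 - 4387)/(-2558 - 4805) = -(-4353)/(-7363) = -(-4353)*(-1)/7363 = -1*4353/7363 = -4353/7363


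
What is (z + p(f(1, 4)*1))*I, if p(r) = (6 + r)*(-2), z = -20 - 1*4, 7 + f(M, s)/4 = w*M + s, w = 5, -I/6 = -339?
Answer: -105768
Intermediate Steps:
I = 2034 (I = -6*(-339) = 2034)
f(M, s) = -28 + 4*s + 20*M (f(M, s) = -28 + 4*(5*M + s) = -28 + 4*(s + 5*M) = -28 + (4*s + 20*M) = -28 + 4*s + 20*M)
z = -24 (z = -20 - 4 = -24)
p(r) = -12 - 2*r
(z + p(f(1, 4)*1))*I = (-24 + (-12 - 2*(-28 + 4*4 + 20*1)))*2034 = (-24 + (-12 - 2*(-28 + 16 + 20)))*2034 = (-24 + (-12 - 16))*2034 = (-24 - 28)*2034 = -52*2034 = -105768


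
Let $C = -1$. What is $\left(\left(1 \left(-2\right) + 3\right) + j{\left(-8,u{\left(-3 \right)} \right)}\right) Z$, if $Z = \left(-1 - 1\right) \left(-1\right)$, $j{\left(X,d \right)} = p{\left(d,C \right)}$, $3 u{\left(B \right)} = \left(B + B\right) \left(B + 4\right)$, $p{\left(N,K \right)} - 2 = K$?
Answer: $4$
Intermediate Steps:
$p{\left(N,K \right)} = 2 + K$
$u{\left(B \right)} = \frac{2 B \left(4 + B\right)}{3}$ ($u{\left(B \right)} = \frac{\left(B + B\right) \left(B + 4\right)}{3} = \frac{2 B \left(4 + B\right)}{3}$)
$j{\left(X,d \right)} = 1$ ($j{\left(X,d \right)} = 2 - 1 = 1$)
$Z = 2$ ($Z = \left(-2\right) \left(-1\right) = 2$)
$\left(\left(1 \left(-2\right) + 3\right) + j{\left(-8,u{\left(-3 \right)} \right)}\right) Z = \left(\left(1 \left(-2\right) + 3\right) + 1\right) 2 = \left(\left(-2 + 3\right) + 1\right) 2 = \left(1 + 1\right) 2 = 2 \cdot 2 = 4$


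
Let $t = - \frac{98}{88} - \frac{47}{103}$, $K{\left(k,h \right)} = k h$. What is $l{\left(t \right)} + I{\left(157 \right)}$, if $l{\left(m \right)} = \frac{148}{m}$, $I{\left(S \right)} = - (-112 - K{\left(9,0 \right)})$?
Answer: $\frac{126144}{7115} \approx 17.729$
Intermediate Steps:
$K{\left(k,h \right)} = h k$
$I{\left(S \right)} = 112$ ($I{\left(S \right)} = - (-112 - 0 \cdot 9) = - (-112 - 0) = - (-112 + 0) = \left(-1\right) \left(-112\right) = 112$)
$t = - \frac{7115}{4532}$ ($t = \left(-98\right) \frac{1}{88} - \frac{47}{103} = - \frac{49}{44} - \frac{47}{103} = - \frac{7115}{4532} \approx -1.5699$)
$l{\left(t \right)} + I{\left(157 \right)} = \frac{148}{- \frac{7115}{4532}} + 112 = 148 \left(- \frac{4532}{7115}\right) + 112 = - \frac{670736}{7115} + 112 = \frac{126144}{7115}$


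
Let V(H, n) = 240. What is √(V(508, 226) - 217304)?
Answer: 2*I*√54266 ≈ 465.9*I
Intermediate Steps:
√(V(508, 226) - 217304) = √(240 - 217304) = √(-217064) = 2*I*√54266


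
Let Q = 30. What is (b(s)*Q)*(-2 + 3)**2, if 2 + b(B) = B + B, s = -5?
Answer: -360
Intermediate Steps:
b(B) = -2 + 2*B (b(B) = -2 + (B + B) = -2 + 2*B)
(b(s)*Q)*(-2 + 3)**2 = ((-2 + 2*(-5))*30)*(-2 + 3)**2 = ((-2 - 10)*30)*1**2 = -12*30*1 = -360*1 = -360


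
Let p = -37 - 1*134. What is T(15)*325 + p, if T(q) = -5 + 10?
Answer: 1454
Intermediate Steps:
p = -171 (p = -37 - 134 = -171)
T(q) = 5
T(15)*325 + p = 5*325 - 171 = 1625 - 171 = 1454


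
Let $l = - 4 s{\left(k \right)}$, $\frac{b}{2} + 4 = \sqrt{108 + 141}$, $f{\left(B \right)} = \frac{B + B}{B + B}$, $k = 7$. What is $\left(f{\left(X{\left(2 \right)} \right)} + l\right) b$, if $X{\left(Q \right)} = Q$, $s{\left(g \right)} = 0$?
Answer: $-8 + 2 \sqrt{249} \approx 23.559$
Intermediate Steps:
$f{\left(B \right)} = 1$ ($f{\left(B \right)} = \frac{2 B}{2 B} = 2 B \frac{1}{2 B} = 1$)
$b = -8 + 2 \sqrt{249}$ ($b = -8 + 2 \sqrt{108 + 141} = -8 + 2 \sqrt{249} \approx 23.559$)
$l = 0$ ($l = \left(-4\right) 0 = 0$)
$\left(f{\left(X{\left(2 \right)} \right)} + l\right) b = \left(1 + 0\right) \left(-8 + 2 \sqrt{249}\right) = 1 \left(-8 + 2 \sqrt{249}\right) = -8 + 2 \sqrt{249}$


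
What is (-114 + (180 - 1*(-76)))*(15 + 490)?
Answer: 71710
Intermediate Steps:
(-114 + (180 - 1*(-76)))*(15 + 490) = (-114 + (180 + 76))*505 = (-114 + 256)*505 = 142*505 = 71710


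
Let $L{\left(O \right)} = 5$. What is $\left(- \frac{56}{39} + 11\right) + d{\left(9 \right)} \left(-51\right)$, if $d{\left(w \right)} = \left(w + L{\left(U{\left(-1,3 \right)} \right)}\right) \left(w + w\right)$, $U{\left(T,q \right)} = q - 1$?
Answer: $- \frac{500855}{39} \approx -12842.0$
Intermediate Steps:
$U{\left(T,q \right)} = -1 + q$ ($U{\left(T,q \right)} = q - 1 = -1 + q$)
$d{\left(w \right)} = 2 w \left(5 + w\right)$ ($d{\left(w \right)} = \left(w + 5\right) \left(w + w\right) = \left(5 + w\right) 2 w = 2 w \left(5 + w\right)$)
$\left(- \frac{56}{39} + 11\right) + d{\left(9 \right)} \left(-51\right) = \left(- \frac{56}{39} + 11\right) + 2 \cdot 9 \left(5 + 9\right) \left(-51\right) = \left(\left(-56\right) \frac{1}{39} + 11\right) + 2 \cdot 9 \cdot 14 \left(-51\right) = \left(- \frac{56}{39} + 11\right) + 252 \left(-51\right) = \frac{373}{39} - 12852 = - \frac{500855}{39}$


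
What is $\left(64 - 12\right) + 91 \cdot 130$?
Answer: $11882$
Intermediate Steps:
$\left(64 - 12\right) + 91 \cdot 130 = \left(64 - 12\right) + 11830 = 52 + 11830 = 11882$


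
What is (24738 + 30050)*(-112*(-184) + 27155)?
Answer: 2616839244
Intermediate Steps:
(24738 + 30050)*(-112*(-184) + 27155) = 54788*(20608 + 27155) = 54788*47763 = 2616839244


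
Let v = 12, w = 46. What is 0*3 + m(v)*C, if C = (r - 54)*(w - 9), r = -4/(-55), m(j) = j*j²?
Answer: -189634176/55 ≈ -3.4479e+6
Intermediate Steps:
m(j) = j³
r = 4/55 (r = -4*(-1/55) = 4/55 ≈ 0.072727)
C = -109742/55 (C = (4/55 - 54)*(46 - 9) = -2966/55*37 = -109742/55 ≈ -1995.3)
0*3 + m(v)*C = 0*3 + 12³*(-109742/55) = 0 + 1728*(-109742/55) = 0 - 189634176/55 = -189634176/55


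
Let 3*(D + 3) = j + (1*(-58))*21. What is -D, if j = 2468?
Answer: -1241/3 ≈ -413.67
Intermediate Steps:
D = 1241/3 (D = -3 + (2468 + (1*(-58))*21)/3 = -3 + (2468 - 58*21)/3 = -3 + (2468 - 1218)/3 = -3 + (⅓)*1250 = -3 + 1250/3 = 1241/3 ≈ 413.67)
-D = -1*1241/3 = -1241/3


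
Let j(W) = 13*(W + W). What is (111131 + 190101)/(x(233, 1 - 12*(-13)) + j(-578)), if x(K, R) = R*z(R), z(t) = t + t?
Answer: 150616/17135 ≈ 8.7900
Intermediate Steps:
j(W) = 26*W (j(W) = 13*(2*W) = 26*W)
z(t) = 2*t
x(K, R) = 2*R² (x(K, R) = R*(2*R) = 2*R²)
(111131 + 190101)/(x(233, 1 - 12*(-13)) + j(-578)) = (111131 + 190101)/(2*(1 - 12*(-13))² + 26*(-578)) = 301232/(2*(1 + 156)² - 15028) = 301232/(2*157² - 15028) = 301232/(2*24649 - 15028) = 301232/(49298 - 15028) = 301232/34270 = 301232*(1/34270) = 150616/17135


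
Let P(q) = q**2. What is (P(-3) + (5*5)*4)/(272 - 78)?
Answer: 109/194 ≈ 0.56186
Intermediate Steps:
(P(-3) + (5*5)*4)/(272 - 78) = ((-3)**2 + (5*5)*4)/(272 - 78) = (9 + 25*4)/194 = (9 + 100)*(1/194) = 109*(1/194) = 109/194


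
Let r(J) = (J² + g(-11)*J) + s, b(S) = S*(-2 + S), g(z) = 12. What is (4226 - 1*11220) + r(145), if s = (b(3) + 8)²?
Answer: 15892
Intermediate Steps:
s = 121 (s = (3*(-2 + 3) + 8)² = (3*1 + 8)² = (3 + 8)² = 11² = 121)
r(J) = 121 + J² + 12*J (r(J) = (J² + 12*J) + 121 = 121 + J² + 12*J)
(4226 - 1*11220) + r(145) = (4226 - 1*11220) + (121 + 145² + 12*145) = (4226 - 11220) + (121 + 21025 + 1740) = -6994 + 22886 = 15892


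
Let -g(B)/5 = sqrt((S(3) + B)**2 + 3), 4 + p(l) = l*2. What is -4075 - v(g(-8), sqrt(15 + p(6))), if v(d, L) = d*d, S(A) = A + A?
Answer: -4250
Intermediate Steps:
p(l) = -4 + 2*l (p(l) = -4 + l*2 = -4 + 2*l)
S(A) = 2*A
g(B) = -5*sqrt(3 + (6 + B)**2) (g(B) = -5*sqrt((2*3 + B)**2 + 3) = -5*sqrt((6 + B)**2 + 3) = -5*sqrt(3 + (6 + B)**2))
v(d, L) = d**2
-4075 - v(g(-8), sqrt(15 + p(6))) = -4075 - (-5*sqrt(3 + (6 - 8)**2))**2 = -4075 - (-5*sqrt(3 + (-2)**2))**2 = -4075 - (-5*sqrt(3 + 4))**2 = -4075 - (-5*sqrt(7))**2 = -4075 - 1*175 = -4075 - 175 = -4250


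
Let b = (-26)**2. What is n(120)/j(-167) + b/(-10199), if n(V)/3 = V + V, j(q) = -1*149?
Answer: -7444004/1519651 ≈ -4.8985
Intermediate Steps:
j(q) = -149
n(V) = 6*V (n(V) = 3*(V + V) = 3*(2*V) = 6*V)
b = 676
n(120)/j(-167) + b/(-10199) = (6*120)/(-149) + 676/(-10199) = 720*(-1/149) + 676*(-1/10199) = -720/149 - 676/10199 = -7444004/1519651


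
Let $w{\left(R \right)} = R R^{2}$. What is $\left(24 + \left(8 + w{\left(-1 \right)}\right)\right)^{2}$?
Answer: $961$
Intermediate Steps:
$w{\left(R \right)} = R^{3}$
$\left(24 + \left(8 + w{\left(-1 \right)}\right)\right)^{2} = \left(24 + \left(8 + \left(-1\right)^{3}\right)\right)^{2} = \left(24 + \left(8 - 1\right)\right)^{2} = \left(24 + 7\right)^{2} = 31^{2} = 961$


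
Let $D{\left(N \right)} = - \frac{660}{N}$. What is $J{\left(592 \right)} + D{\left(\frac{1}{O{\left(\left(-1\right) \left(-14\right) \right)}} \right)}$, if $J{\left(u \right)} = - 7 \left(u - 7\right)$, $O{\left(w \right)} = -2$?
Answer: $-2775$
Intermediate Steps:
$J{\left(u \right)} = 49 - 7 u$ ($J{\left(u \right)} = - 7 \left(-7 + u\right) = 49 - 7 u$)
$J{\left(592 \right)} + D{\left(\frac{1}{O{\left(\left(-1\right) \left(-14\right) \right)}} \right)} = \left(49 - 4144\right) - \frac{660}{\frac{1}{-2}} = \left(49 - 4144\right) - \frac{660}{- \frac{1}{2}} = -4095 - -1320 = -4095 + 1320 = -2775$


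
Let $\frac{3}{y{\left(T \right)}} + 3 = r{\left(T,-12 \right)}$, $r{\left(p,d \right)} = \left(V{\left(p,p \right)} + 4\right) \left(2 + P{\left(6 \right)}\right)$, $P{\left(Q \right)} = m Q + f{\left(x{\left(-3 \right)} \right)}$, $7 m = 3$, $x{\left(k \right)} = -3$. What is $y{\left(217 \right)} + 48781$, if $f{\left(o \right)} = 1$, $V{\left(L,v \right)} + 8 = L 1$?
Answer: $\frac{134733129}{2762} \approx 48781.0$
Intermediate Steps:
$V{\left(L,v \right)} = -8 + L$ ($V{\left(L,v \right)} = -8 + L 1 = -8 + L$)
$m = \frac{3}{7}$ ($m = \frac{1}{7} \cdot 3 = \frac{3}{7} \approx 0.42857$)
$P{\left(Q \right)} = 1 + \frac{3 Q}{7}$ ($P{\left(Q \right)} = \frac{3 Q}{7} + 1 = 1 + \frac{3 Q}{7}$)
$r{\left(p,d \right)} = - \frac{156}{7} + \frac{39 p}{7}$ ($r{\left(p,d \right)} = \left(\left(-8 + p\right) + 4\right) \left(2 + \left(1 + \frac{3}{7} \cdot 6\right)\right) = \left(-4 + p\right) \left(2 + \left(1 + \frac{18}{7}\right)\right) = \left(-4 + p\right) \left(2 + \frac{25}{7}\right) = \left(-4 + p\right) \frac{39}{7} = - \frac{156}{7} + \frac{39 p}{7}$)
$y{\left(T \right)} = \frac{3}{- \frac{177}{7} + \frac{39 T}{7}}$ ($y{\left(T \right)} = \frac{3}{-3 + \left(- \frac{156}{7} + \frac{39 T}{7}\right)} = \frac{3}{- \frac{177}{7} + \frac{39 T}{7}}$)
$y{\left(217 \right)} + 48781 = \frac{7}{-59 + 13 \cdot 217} + 48781 = \frac{7}{-59 + 2821} + 48781 = \frac{7}{2762} + 48781 = \frac{134733129}{2762}$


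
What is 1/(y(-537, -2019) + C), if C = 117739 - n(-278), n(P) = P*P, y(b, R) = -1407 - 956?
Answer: 1/38092 ≈ 2.6252e-5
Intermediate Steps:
y(b, R) = -2363
n(P) = P²
C = 40455 (C = 117739 - 1*(-278)² = 117739 - 1*77284 = 117739 - 77284 = 40455)
1/(y(-537, -2019) + C) = 1/(-2363 + 40455) = 1/38092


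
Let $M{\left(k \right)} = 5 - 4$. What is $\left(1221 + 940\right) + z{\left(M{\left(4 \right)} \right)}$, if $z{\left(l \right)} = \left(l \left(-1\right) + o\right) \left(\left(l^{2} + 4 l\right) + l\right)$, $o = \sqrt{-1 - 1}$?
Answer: $2155 + 6 i \sqrt{2} \approx 2155.0 + 8.4853 i$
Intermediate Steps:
$o = i \sqrt{2}$ ($o = \sqrt{-2} = i \sqrt{2} \approx 1.4142 i$)
$M{\left(k \right)} = 1$ ($M{\left(k \right)} = 5 - 4 = 1$)
$z{\left(l \right)} = \left(l^{2} + 5 l\right) \left(- l + i \sqrt{2}\right)$ ($z{\left(l \right)} = \left(l \left(-1\right) + i \sqrt{2}\right) \left(\left(l^{2} + 4 l\right) + l\right) = \left(- l + i \sqrt{2}\right) \left(l^{2} + 5 l\right) = \left(l^{2} + 5 l\right) \left(- l + i \sqrt{2}\right)$)
$\left(1221 + 940\right) + z{\left(M{\left(4 \right)} \right)} = \left(1221 + 940\right) + 1 \left(- 1^{2} - 5 + 5 i \sqrt{2} + i 1 \sqrt{2}\right) = 2161 + 1 \left(\left(-1\right) 1 - 5 + 5 i \sqrt{2} + i \sqrt{2}\right) = 2161 + 1 \left(-1 - 5 + 5 i \sqrt{2} + i \sqrt{2}\right) = 2161 + 1 \left(-6 + 6 i \sqrt{2}\right) = 2161 - \left(6 - 6 i \sqrt{2}\right) = 2155 + 6 i \sqrt{2}$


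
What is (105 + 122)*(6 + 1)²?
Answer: 11123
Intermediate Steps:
(105 + 122)*(6 + 1)² = 227*7² = 227*49 = 11123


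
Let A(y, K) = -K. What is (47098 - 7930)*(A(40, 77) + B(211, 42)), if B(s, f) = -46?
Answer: -4817664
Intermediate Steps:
(47098 - 7930)*(A(40, 77) + B(211, 42)) = (47098 - 7930)*(-1*77 - 46) = 39168*(-77 - 46) = 39168*(-123) = -4817664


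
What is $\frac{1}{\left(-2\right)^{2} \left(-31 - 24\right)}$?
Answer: $- \frac{1}{220} \approx -0.0045455$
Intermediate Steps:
$\frac{1}{\left(-2\right)^{2} \left(-31 - 24\right)} = \frac{1}{4 \left(-55\right)} = \frac{1}{-220} = - \frac{1}{220}$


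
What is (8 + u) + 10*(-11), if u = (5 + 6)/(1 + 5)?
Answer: -601/6 ≈ -100.17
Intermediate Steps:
u = 11/6 ≈ 1.8333
(8 + u) + 10*(-11) = (8 + 11/6) + 10*(-11) = 59/6 - 110 = -601/6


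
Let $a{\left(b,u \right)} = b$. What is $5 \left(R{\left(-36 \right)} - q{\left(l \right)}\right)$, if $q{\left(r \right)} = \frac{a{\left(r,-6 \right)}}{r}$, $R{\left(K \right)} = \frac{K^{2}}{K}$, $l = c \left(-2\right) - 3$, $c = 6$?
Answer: $-185$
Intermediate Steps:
$l = -15$ ($l = 6 \left(-2\right) - 3 = -12 - 3 = -15$)
$R{\left(K \right)} = K$
$q{\left(r \right)} = 1$ ($q{\left(r \right)} = \frac{r}{r} = 1$)
$5 \left(R{\left(-36 \right)} - q{\left(l \right)}\right) = 5 \left(-36 - 1\right) = 5 \left(-37\right) = -185$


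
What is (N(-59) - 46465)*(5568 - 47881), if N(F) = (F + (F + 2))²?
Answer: 1396709817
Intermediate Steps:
N(F) = (2 + 2*F)² (N(F) = (F + (2 + F))² = (2 + 2*F)²)
(N(-59) - 46465)*(5568 - 47881) = (4*(1 - 59)² - 46465)*(5568 - 47881) = (4*(-58)² - 46465)*(-42313) = (4*3364 - 46465)*(-42313) = (13456 - 46465)*(-42313) = -33009*(-42313) = 1396709817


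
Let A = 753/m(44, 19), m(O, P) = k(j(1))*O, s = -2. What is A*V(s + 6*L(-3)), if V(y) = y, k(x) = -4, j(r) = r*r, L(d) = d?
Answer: 3765/44 ≈ 85.568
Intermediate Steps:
j(r) = r²
m(O, P) = -4*O
A = -753/176 (A = 753/((-4*44)) = 753/(-176) = 753*(-1/176) = -753/176 ≈ -4.2784)
A*V(s + 6*L(-3)) = -753*(-2 + 6*(-3))/176 = -753*(-2 - 18)/176 = -753/176*(-20) = 3765/44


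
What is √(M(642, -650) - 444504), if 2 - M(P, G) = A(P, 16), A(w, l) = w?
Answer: 2*I*√111286 ≈ 667.19*I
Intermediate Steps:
M(P, G) = 2 - P
√(M(642, -650) - 444504) = √((2 - 1*642) - 444504) = √((2 - 642) - 444504) = √(-640 - 444504) = √(-445144) = 2*I*√111286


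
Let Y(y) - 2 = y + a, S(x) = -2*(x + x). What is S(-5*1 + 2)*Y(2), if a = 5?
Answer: 108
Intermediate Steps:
S(x) = -4*x
Y(y) = 7 + y (Y(y) = 2 + (y + 5) = 2 + (5 + y) = 7 + y)
S(-5*1 + 2)*Y(2) = (-4*(-5*1 + 2))*(7 + 2) = -4*(-5 + 2)*9 = -4*(-3)*9 = 12*9 = 108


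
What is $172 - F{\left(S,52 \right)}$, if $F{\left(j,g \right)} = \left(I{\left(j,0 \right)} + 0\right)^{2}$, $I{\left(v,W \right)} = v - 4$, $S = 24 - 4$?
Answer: $-84$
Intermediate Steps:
$S = 20$
$I{\left(v,W \right)} = -4 + v$
$F{\left(j,g \right)} = \left(-4 + j\right)^{2}$ ($F{\left(j,g \right)} = \left(\left(-4 + j\right) + 0\right)^{2} = \left(-4 + j\right)^{2}$)
$172 - F{\left(S,52 \right)} = 172 - \left(-4 + 20\right)^{2} = 172 - 16^{2} = 172 - 256 = -84$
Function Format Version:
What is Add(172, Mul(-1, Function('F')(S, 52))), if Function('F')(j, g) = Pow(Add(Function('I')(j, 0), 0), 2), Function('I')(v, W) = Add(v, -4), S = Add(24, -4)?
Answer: -84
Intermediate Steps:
S = 20
Function('I')(v, W) = Add(-4, v)
Function('F')(j, g) = Pow(Add(-4, j), 2) (Function('F')(j, g) = Pow(Add(Add(-4, j), 0), 2) = Pow(Add(-4, j), 2))
Add(172, Mul(-1, Function('F')(S, 52))) = Add(172, Mul(-1, Pow(Add(-4, 20), 2))) = Add(172, Mul(-1, Pow(16, 2))) = Add(172, Mul(-1, 256)) = Add(172, -256) = -84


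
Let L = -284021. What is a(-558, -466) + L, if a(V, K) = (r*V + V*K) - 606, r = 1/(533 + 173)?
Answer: -8683726/353 ≈ -24600.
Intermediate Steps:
r = 1/706 ≈ 0.0014164
a(V, K) = -606 + V/706 + K*V (a(V, K) = (V/706 + V*K) - 606 = (V/706 + K*V) - 606 = -606 + V/706 + K*V)
a(-558, -466) + L = (-606 + (1/706)*(-558) - 466*(-558)) - 284021 = (-606 - 279/353 + 260028) - 284021 = 91575687/353 - 284021 = -8683726/353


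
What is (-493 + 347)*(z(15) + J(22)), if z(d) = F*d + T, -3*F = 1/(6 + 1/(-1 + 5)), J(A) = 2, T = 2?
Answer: -2336/5 ≈ -467.20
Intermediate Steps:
F = -4/75 (F = -1/(3*(6 + 1/(-1 + 5))) = -1/(3*(6 + 1/4)) = -1/(3*(6 + ¼)) = -1/(3*25/4) = -⅓*4/25 = -4/75 ≈ -0.053333)
z(d) = 2 - 4*d/75 (z(d) = -4*d/75 + 2 = 2 - 4*d/75)
(-493 + 347)*(z(15) + J(22)) = (-493 + 347)*((2 - 4/75*15) + 2) = -146*((2 - ⅘) + 2) = -146*(6/5 + 2) = -146*16/5 = -2336/5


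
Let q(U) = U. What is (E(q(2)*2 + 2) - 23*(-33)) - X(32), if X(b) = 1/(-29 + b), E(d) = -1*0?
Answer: 2276/3 ≈ 758.67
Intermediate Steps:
E(d) = 0
(E(q(2)*2 + 2) - 23*(-33)) - X(32) = (0 - 23*(-33)) - 1/(-29 + 32) = (0 + 759) - 1/3 = 759 - 1*⅓ = 759 - ⅓ = 2276/3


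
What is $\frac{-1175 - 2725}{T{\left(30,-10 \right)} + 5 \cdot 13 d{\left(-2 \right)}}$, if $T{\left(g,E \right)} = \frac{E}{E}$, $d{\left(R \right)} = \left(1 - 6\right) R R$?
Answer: $\frac{1300}{433} \approx 3.0023$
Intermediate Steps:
$d{\left(R \right)} = - 5 R^{2}$ ($d{\left(R \right)} = \left(1 - 6\right) R R = - 5 R R = - 5 R^{2}$)
$T{\left(g,E \right)} = 1$
$\frac{-1175 - 2725}{T{\left(30,-10 \right)} + 5 \cdot 13 d{\left(-2 \right)}} = \frac{-1175 - 2725}{1 + 5 \cdot 13 \left(- 5 \left(-2\right)^{2}\right)} = - \frac{3900}{1 + 65 \left(\left(-5\right) 4\right)} = - \frac{3900}{1 + 65 \left(-20\right)} = - \frac{3900}{1 - 1300} = - \frac{3900}{-1299} = \left(-3900\right) \left(- \frac{1}{1299}\right) = \frac{1300}{433}$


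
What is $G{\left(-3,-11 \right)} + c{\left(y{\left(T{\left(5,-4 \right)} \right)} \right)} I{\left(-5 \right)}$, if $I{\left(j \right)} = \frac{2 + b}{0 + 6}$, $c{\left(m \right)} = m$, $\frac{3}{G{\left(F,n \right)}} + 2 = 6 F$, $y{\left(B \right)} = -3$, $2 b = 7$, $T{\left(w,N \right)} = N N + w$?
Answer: $- \frac{29}{10} \approx -2.9$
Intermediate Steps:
$T{\left(w,N \right)} = w + N^{2}$ ($T{\left(w,N \right)} = N^{2} + w = w + N^{2}$)
$b = \frac{7}{2}$ ($b = \frac{1}{2} \cdot 7 = \frac{7}{2} \approx 3.5$)
$G{\left(F,n \right)} = \frac{3}{-2 + 6 F}$
$I{\left(j \right)} = \frac{11}{12}$ ($I{\left(j \right)} = \frac{2 + \frac{7}{2}}{0 + 6} = \frac{11}{2 \cdot 6} = \frac{11}{2} \cdot \frac{1}{6} = \frac{11}{12}$)
$G{\left(-3,-11 \right)} + c{\left(y{\left(T{\left(5,-4 \right)} \right)} \right)} I{\left(-5 \right)} = \frac{3}{2 \left(-1 + 3 \left(-3\right)\right)} - \frac{11}{4} = \frac{3}{2 \left(-1 - 9\right)} - \frac{11}{4} = \frac{3}{2 \left(-10\right)} - \frac{11}{4} = \frac{3}{2} \left(- \frac{1}{10}\right) - \frac{11}{4} = - \frac{3}{20} - \frac{11}{4} = - \frac{29}{10}$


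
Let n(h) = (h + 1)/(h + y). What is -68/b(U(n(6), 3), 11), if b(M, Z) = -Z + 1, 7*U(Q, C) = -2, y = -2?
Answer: 34/5 ≈ 6.8000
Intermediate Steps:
n(h) = (1 + h)/(-2 + h) (n(h) = (h + 1)/(h - 2) = (1 + h)/(-2 + h))
U(Q, C) = -2/7 (U(Q, C) = (⅐)*(-2) = -2/7)
b(M, Z) = 1 - Z
-68/b(U(n(6), 3), 11) = -68/(1 - 1*11) = -68/(1 - 11) = -68/(-10) = -68*(-⅒) = 34/5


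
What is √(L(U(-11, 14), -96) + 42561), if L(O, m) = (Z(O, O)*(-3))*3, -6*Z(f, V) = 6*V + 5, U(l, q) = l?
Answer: √169878/2 ≈ 206.08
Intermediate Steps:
Z(f, V) = -⅚ - V (Z(f, V) = -(6*V + 5)/6 = -(5 + 6*V)/6 = -⅚ - V)
L(O, m) = 15/2 + 9*O (L(O, m) = ((-⅚ - O)*(-3))*3 = (5/2 + 3*O)*3 = 15/2 + 9*O)
√(L(U(-11, 14), -96) + 42561) = √((15/2 + 9*(-11)) + 42561) = √((15/2 - 99) + 42561) = √(-183/2 + 42561) = √(84939/2) = √169878/2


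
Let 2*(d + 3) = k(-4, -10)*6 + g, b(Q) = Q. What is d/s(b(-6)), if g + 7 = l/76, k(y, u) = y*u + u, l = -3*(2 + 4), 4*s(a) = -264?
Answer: -6337/5016 ≈ -1.2634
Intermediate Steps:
s(a) = -66 (s(a) = (1/4)*(-264) = -66)
l = -18 (l = -3*6 = -18)
k(y, u) = u + u*y (k(y, u) = u*y + u = u + u*y)
g = -275/38 (g = -7 - 18/76 = -7 - 18*1/76 = -7 - 9/38 = -275/38 ≈ -7.2368)
d = 6337/76 (d = -3 + (-10*(1 - 4)*6 - 275/38)/2 = -3 + (-10*(-3)*6 - 275/38)/2 = -3 + (30*6 - 275/38)/2 = -3 + (180 - 275/38)/2 = -3 + (1/2)*(6565/38) = -3 + 6565/76 = 6337/76 ≈ 83.382)
d/s(b(-6)) = (6337/76)/(-66) = (6337/76)*(-1/66) = -6337/5016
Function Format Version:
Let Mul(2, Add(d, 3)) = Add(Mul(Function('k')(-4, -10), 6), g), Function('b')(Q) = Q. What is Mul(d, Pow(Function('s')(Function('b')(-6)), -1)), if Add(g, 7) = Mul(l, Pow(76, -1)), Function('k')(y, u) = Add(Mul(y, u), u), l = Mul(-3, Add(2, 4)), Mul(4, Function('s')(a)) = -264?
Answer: Rational(-6337, 5016) ≈ -1.2634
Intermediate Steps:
Function('s')(a) = -66 (Function('s')(a) = Mul(Rational(1, 4), -264) = -66)
l = -18 (l = Mul(-3, 6) = -18)
Function('k')(y, u) = Add(u, Mul(u, y)) (Function('k')(y, u) = Add(Mul(u, y), u) = Add(u, Mul(u, y)))
g = Rational(-275, 38) (g = Add(-7, Mul(-18, Pow(76, -1))) = Add(-7, Mul(-18, Rational(1, 76))) = Add(-7, Rational(-9, 38)) = Rational(-275, 38) ≈ -7.2368)
d = Rational(6337, 76) (d = Add(-3, Mul(Rational(1, 2), Add(Mul(Mul(-10, Add(1, -4)), 6), Rational(-275, 38)))) = Add(-3, Mul(Rational(1, 2), Add(Mul(Mul(-10, -3), 6), Rational(-275, 38)))) = Add(-3, Mul(Rational(1, 2), Add(Mul(30, 6), Rational(-275, 38)))) = Add(-3, Mul(Rational(1, 2), Add(180, Rational(-275, 38)))) = Add(-3, Mul(Rational(1, 2), Rational(6565, 38))) = Add(-3, Rational(6565, 76)) = Rational(6337, 76) ≈ 83.382)
Mul(d, Pow(Function('s')(Function('b')(-6)), -1)) = Mul(Rational(6337, 76), Pow(-66, -1)) = Mul(Rational(6337, 76), Rational(-1, 66)) = Rational(-6337, 5016)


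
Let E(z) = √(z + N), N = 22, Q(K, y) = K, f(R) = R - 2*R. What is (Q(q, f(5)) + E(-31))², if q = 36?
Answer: 1287 + 216*I ≈ 1287.0 + 216.0*I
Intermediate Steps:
f(R) = -R
E(z) = √(22 + z) (E(z) = √(z + 22) = √(22 + z))
(Q(q, f(5)) + E(-31))² = (36 + √(22 - 31))² = (36 + √(-9))² = (36 + 3*I)²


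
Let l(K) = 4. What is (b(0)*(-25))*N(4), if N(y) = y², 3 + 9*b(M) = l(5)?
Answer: -400/9 ≈ -44.444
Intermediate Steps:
b(M) = ⅑ (b(M) = -⅓ + (⅑)*4 = -⅓ + 4/9 = ⅑)
(b(0)*(-25))*N(4) = ((⅑)*(-25))*4² = -25/9*16 = -400/9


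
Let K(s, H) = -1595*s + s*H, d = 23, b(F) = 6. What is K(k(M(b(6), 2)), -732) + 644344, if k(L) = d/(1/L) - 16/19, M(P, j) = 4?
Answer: 8212172/19 ≈ 4.3222e+5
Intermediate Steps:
k(L) = -16/19 + 23*L (k(L) = 23/(1/L) - 16/19 = 23*L - 16*1/19 = 23*L - 16/19 = -16/19 + 23*L)
K(s, H) = -1595*s + H*s
K(k(M(b(6), 2)), -732) + 644344 = (-16/19 + 23*4)*(-1595 - 732) + 644344 = (-16/19 + 92)*(-2327) + 644344 = (1732/19)*(-2327) + 644344 = -4030364/19 + 644344 = 8212172/19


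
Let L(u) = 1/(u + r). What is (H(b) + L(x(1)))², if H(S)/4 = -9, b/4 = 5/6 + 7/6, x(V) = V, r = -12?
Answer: 157609/121 ≈ 1302.6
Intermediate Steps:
b = 8 (b = 4*(5/6 + 7/6) = 4*(5*(⅙) + 7*(⅙)) = 4*(⅚ + 7/6) = 4*2 = 8)
L(u) = 1/(-12 + u) (L(u) = 1/(u - 12) = 1/(-12 + u))
H(S) = -36 (H(S) = 4*(-9) = -36)
(H(b) + L(x(1)))² = (-36 + 1/(-12 + 1))² = (-36 + 1/(-11))² = (-36 - 1/11)² = (-397/11)² = 157609/121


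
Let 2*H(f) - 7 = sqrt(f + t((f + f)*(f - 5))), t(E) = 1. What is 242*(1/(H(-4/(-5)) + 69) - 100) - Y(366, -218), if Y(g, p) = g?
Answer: -58680199/2389 - 33*sqrt(5)/2389 ≈ -24563.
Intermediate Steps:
H(f) = 7/2 + sqrt(1 + f)/2 (H(f) = 7/2 + sqrt(f + 1)/2 = 7/2 + sqrt(1 + f)/2)
242*(1/(H(-4/(-5)) + 69) - 100) - Y(366, -218) = 242*(1/((7/2 + sqrt(1 - 4/(-5))/2) + 69) - 100) - 1*366 = 242*(1/((7/2 + sqrt(1 - 4*(-1/5))/2) + 69) - 100) - 366 = 242*(1/((7/2 + sqrt(1 + 4/5)/2) + 69) - 100) - 366 = 242*(1/((7/2 + sqrt(9/5)/2) + 69) - 100) - 366 = 242*(1/((7/2 + (3*sqrt(5)/5)/2) + 69) - 100) - 366 = 242*(1/((7/2 + 3*sqrt(5)/10) + 69) - 100) - 366 = 242*(1/(145/2 + 3*sqrt(5)/10) - 100) - 366 = 242*(-100 + 1/(145/2 + 3*sqrt(5)/10)) - 366 = (-24200 + 242/(145/2 + 3*sqrt(5)/10)) - 366 = -24566 + 242/(145/2 + 3*sqrt(5)/10)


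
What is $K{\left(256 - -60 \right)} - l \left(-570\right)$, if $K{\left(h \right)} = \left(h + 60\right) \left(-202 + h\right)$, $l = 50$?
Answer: $71364$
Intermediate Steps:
$K{\left(h \right)} = \left(-202 + h\right) \left(60 + h\right)$ ($K{\left(h \right)} = \left(60 + h\right) \left(-202 + h\right) = \left(-202 + h\right) \left(60 + h\right)$)
$K{\left(256 - -60 \right)} - l \left(-570\right) = \left(-12120 + \left(256 - -60\right)^{2} - 142 \left(256 - -60\right)\right) - 50 \left(-570\right) = \left(-12120 + \left(256 + 60\right)^{2} - 142 \left(256 + 60\right)\right) - -28500 = \left(-12120 + 316^{2} - 44872\right) + 28500 = \left(-12120 + 99856 - 44872\right) + 28500 = 42864 + 28500 = 71364$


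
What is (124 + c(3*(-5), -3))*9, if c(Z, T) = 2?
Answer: 1134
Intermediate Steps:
(124 + c(3*(-5), -3))*9 = (124 + 2)*9 = 126*9 = 1134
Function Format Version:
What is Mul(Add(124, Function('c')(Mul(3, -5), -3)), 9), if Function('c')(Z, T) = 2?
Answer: 1134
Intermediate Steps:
Mul(Add(124, Function('c')(Mul(3, -5), -3)), 9) = Mul(Add(124, 2), 9) = Mul(126, 9) = 1134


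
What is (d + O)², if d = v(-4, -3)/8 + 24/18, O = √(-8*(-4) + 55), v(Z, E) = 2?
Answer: 12889/144 + 19*√87/6 ≈ 119.04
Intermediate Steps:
O = √87 (O = √(32 + 55) = √87 ≈ 9.3274)
d = 19/12 (d = 2/8 + 24/18 = 2*(⅛) + 24*(1/18) = ¼ + 4/3 = 19/12 ≈ 1.5833)
(d + O)² = (19/12 + √87)²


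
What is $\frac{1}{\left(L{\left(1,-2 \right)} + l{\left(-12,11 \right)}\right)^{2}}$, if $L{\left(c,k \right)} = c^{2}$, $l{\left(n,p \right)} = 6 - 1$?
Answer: $\frac{1}{36} \approx 0.027778$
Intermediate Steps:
$l{\left(n,p \right)} = 5$ ($l{\left(n,p \right)} = 6 - 1 = 5$)
$\frac{1}{\left(L{\left(1,-2 \right)} + l{\left(-12,11 \right)}\right)^{2}} = \frac{1}{\left(1^{2} + 5\right)^{2}} = \frac{1}{\left(1 + 5\right)^{2}} = \frac{1}{6^{2}} = \frac{1}{36}$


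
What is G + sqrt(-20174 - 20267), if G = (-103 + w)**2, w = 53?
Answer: 2500 + I*sqrt(40441) ≈ 2500.0 + 201.1*I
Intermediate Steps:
G = 2500 (G = (-103 + 53)**2 = (-50)**2 = 2500)
G + sqrt(-20174 - 20267) = 2500 + sqrt(-20174 - 20267) = 2500 + sqrt(-40441) = 2500 + I*sqrt(40441)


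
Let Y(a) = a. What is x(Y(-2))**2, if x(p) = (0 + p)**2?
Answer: 16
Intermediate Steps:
x(p) = p**2
x(Y(-2))**2 = ((-2)**2)**2 = 4**2 = 16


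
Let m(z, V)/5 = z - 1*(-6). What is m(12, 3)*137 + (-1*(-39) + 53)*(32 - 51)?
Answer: 10582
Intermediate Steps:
m(z, V) = 30 + 5*z (m(z, V) = 5*(z - 1*(-6)) = 5*(z + 6) = 5*(6 + z) = 30 + 5*z)
m(12, 3)*137 + (-1*(-39) + 53)*(32 - 51) = (30 + 5*12)*137 + (-1*(-39) + 53)*(32 - 51) = (30 + 60)*137 + (39 + 53)*(-19) = 90*137 + 92*(-19) = 12330 - 1748 = 10582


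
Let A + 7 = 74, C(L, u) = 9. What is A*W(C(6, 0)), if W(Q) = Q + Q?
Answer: 1206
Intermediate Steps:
W(Q) = 2*Q
A = 67 (A = -7 + 74 = 67)
A*W(C(6, 0)) = 67*(2*9) = 67*18 = 1206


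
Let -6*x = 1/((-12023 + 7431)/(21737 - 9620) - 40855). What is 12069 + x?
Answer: 1707055315795/141441322 ≈ 12069.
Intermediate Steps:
x = 577/141441322 (x = -1/(6*((-12023 + 7431)/(21737 - 9620) - 40855)) = -1/(6*(-4592/12117 - 40855)) = -1/(6*(-4592*1/12117 - 40855)) = -1/(6*(-656/1731 - 40855)) = -1/(6*(-70720661/1731)) = -⅙*(-1731/70720661) = 577/141441322 ≈ 4.0794e-6)
12069 + x = 12069 + 577/141441322 = 1707055315795/141441322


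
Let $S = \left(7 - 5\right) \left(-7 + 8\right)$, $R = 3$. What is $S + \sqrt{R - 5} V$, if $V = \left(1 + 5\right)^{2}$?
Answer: $2 + 36 i \sqrt{2} \approx 2.0 + 50.912 i$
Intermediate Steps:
$V = 36$ ($V = 6^{2} = 36$)
$S = 2$ ($S = 2 \cdot 1 = 2$)
$S + \sqrt{R - 5} V = 2 + \sqrt{3 - 5} \cdot 36 = 2 + \sqrt{-2} \cdot 36 = 2 + i \sqrt{2} \cdot 36 = 2 + 36 i \sqrt{2}$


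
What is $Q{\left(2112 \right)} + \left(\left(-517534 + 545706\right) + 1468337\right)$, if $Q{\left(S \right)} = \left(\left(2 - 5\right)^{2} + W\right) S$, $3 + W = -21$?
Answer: $1464829$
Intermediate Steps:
$W = -24$ ($W = -3 - 21 = -24$)
$Q{\left(S \right)} = - 15 S$ ($Q{\left(S \right)} = \left(\left(2 - 5\right)^{2} - 24\right) S = \left(\left(-3\right)^{2} - 24\right) S = \left(9 - 24\right) S = - 15 S$)
$Q{\left(2112 \right)} + \left(\left(-517534 + 545706\right) + 1468337\right) = \left(-15\right) 2112 + \left(\left(-517534 + 545706\right) + 1468337\right) = -31680 + \left(28172 + 1468337\right) = -31680 + 1496509 = 1464829$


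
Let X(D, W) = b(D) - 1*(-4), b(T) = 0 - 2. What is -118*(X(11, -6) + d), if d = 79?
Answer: -9558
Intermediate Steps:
b(T) = -2
X(D, W) = 2 (X(D, W) = -2 - 1*(-4) = -2 + 4 = 2)
-118*(X(11, -6) + d) = -118*(2 + 79) = -118*81 = -9558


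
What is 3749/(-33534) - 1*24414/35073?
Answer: -510031/631314 ≈ -0.80789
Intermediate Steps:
3749/(-33534) - 1*24414/35073 = 3749*(-1/33534) - 24414*1/35073 = -163/1458 - 8138/11691 = -510031/631314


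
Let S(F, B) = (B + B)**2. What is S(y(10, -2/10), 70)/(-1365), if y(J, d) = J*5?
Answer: -560/39 ≈ -14.359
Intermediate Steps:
y(J, d) = 5*J
S(F, B) = 4*B**2 (S(F, B) = (2*B)**2 = 4*B**2)
S(y(10, -2/10), 70)/(-1365) = (4*70**2)/(-1365) = (4*4900)*(-1/1365) = 19600*(-1/1365) = -560/39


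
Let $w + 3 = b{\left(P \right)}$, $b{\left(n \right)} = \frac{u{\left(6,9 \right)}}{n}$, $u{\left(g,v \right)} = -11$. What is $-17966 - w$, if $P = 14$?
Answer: $- \frac{251471}{14} \approx -17962.0$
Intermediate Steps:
$b{\left(n \right)} = - \frac{11}{n}$
$w = - \frac{53}{14}$ ($w = -3 - \frac{11}{14} = - \frac{53}{14} \approx -3.7857$)
$-17966 - w = -17966 - - \frac{53}{14} = -17966 + \frac{53}{14} = - \frac{251471}{14}$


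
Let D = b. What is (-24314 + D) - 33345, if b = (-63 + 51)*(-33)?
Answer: -57263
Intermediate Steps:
b = 396 (b = -12*(-33) = 396)
D = 396
(-24314 + D) - 33345 = (-24314 + 396) - 33345 = -23918 - 33345 = -57263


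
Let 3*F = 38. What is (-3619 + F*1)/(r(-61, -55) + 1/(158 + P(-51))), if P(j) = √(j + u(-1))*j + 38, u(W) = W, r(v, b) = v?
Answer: 38203879696/646194717 + 367846*I*√13/646194717 ≈ 59.121 + 0.0020525*I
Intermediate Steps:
F = 38/3 (F = (⅓)*38 = 38/3 ≈ 12.667)
P(j) = 38 + j*√(-1 + j) (P(j) = √(j - 1)*j + 38 = √(-1 + j)*j + 38 = j*√(-1 + j) + 38 = 38 + j*√(-1 + j))
(-3619 + F*1)/(r(-61, -55) + 1/(158 + P(-51))) = (-3619 + (38/3)*1)/(-61 + 1/(158 + (38 - 51*√(-1 - 51)))) = (-3619 + 38/3)/(-61 + 1/(158 + (38 - 102*I*√13))) = -10819/(3*(-61 + 1/(158 + (38 - 102*I*√13)))) = -10819/(3*(-61 + 1/(196 - 102*I*√13)))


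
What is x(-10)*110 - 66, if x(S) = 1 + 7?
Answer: 814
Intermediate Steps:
x(S) = 8
x(-10)*110 - 66 = 8*110 - 66 = 880 - 66 = 814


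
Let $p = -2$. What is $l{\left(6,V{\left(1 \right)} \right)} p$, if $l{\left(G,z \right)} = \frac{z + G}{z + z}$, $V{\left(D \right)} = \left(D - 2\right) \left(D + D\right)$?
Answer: $2$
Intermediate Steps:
$V{\left(D \right)} = 2 D \left(-2 + D\right)$ ($V{\left(D \right)} = \left(-2 + D\right) 2 D = 2 D \left(-2 + D\right)$)
$l{\left(G,z \right)} = \frac{G + z}{2 z}$
$l{\left(6,V{\left(1 \right)} \right)} p = \frac{6 + 2 \cdot 1 \left(-2 + 1\right)}{2 \cdot 2 \cdot 1 \left(-2 + 1\right)} \left(-2\right) = \frac{6 + 2 \cdot 1 \left(-1\right)}{2 \cdot 2 \cdot 1 \left(-1\right)} \left(-2\right) = \frac{6 - 2}{2 \left(-2\right)} \left(-2\right) = \frac{1}{2} \left(- \frac{1}{2}\right) 4 \left(-2\right) = \left(-1\right) \left(-2\right) = 2$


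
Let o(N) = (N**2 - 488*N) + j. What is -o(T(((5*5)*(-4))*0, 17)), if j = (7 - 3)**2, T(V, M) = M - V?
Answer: 7991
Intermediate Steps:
j = 16 (j = 4**2 = 16)
o(N) = 16 + N**2 - 488*N (o(N) = (N**2 - 488*N) + 16 = 16 + N**2 - 488*N)
-o(T(((5*5)*(-4))*0, 17)) = -(16 + (17 - (5*5)*(-4)*0)**2 - 488*(17 - (5*5)*(-4)*0)) = -(16 + (17 - 25*(-4)*0)**2 - 488*(17 - 25*(-4)*0)) = -(16 + (17 - (-100)*0)**2 - 488*(17 - (-100)*0)) = -(16 + (17 - 1*0)**2 - 488*(17 - 1*0)) = -(16 + (17 + 0)**2 - 488*(17 + 0)) = -(16 + 17**2 - 488*17) = -(16 + 289 - 8296) = -1*(-7991) = 7991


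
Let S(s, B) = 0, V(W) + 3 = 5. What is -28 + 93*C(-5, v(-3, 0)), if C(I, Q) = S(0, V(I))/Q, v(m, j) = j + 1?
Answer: -28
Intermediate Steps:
v(m, j) = 1 + j
V(W) = 2 (V(W) = -3 + 5 = 2)
C(I, Q) = 0 (C(I, Q) = 0/Q = 0)
-28 + 93*C(-5, v(-3, 0)) = -28 + 93*0 = -28 + 0 = -28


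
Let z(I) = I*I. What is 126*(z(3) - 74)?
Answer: -8190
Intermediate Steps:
z(I) = I**2
126*(z(3) - 74) = 126*(3**2 - 74) = 126*(9 - 74) = 126*(-65) = -8190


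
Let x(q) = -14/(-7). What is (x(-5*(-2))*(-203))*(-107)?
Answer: 43442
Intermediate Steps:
x(q) = 2 (x(q) = -14*(-⅐) = 2)
(x(-5*(-2))*(-203))*(-107) = (2*(-203))*(-107) = -406*(-107) = 43442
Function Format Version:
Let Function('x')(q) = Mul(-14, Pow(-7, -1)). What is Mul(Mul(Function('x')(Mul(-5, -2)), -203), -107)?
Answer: 43442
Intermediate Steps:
Function('x')(q) = 2 (Function('x')(q) = Mul(-14, Rational(-1, 7)) = 2)
Mul(Mul(Function('x')(Mul(-5, -2)), -203), -107) = Mul(Mul(2, -203), -107) = Mul(-406, -107) = 43442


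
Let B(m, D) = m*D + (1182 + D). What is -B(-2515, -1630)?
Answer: -4099002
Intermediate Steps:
B(m, D) = 1182 + D + D*m (B(m, D) = D*m + (1182 + D) = 1182 + D + D*m)
-B(-2515, -1630) = -(1182 - 1630 - 1630*(-2515)) = -(1182 - 1630 + 4099450) = -1*4099002 = -4099002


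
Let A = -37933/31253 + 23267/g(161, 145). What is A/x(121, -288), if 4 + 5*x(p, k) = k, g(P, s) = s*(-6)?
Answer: 760165261/1587902424 ≈ 0.47872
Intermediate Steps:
g(P, s) = -6*s
x(p, k) = -4/5 + k/5
A = -760165261/27190110 (A = -37933/31253 + 23267/((-6*145)) = -37933*1/31253 + 23267/(-870) = -37933/31253 + 23267*(-1/870) = -37933/31253 - 23267/870 = -760165261/27190110 ≈ -27.957)
A/x(121, -288) = -760165261/(27190110*(-4/5 + (1/5)*(-288))) = -760165261/(27190110*(-4/5 - 288/5)) = -760165261/(27190110*(-292/5)) = -760165261/27190110*(-5/292) = 760165261/1587902424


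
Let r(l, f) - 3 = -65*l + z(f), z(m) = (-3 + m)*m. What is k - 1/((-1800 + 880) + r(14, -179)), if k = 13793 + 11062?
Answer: 764316104/30751 ≈ 24855.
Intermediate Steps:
z(m) = m*(-3 + m)
r(l, f) = 3 - 65*l + f*(-3 + f) (r(l, f) = 3 + (-65*l + f*(-3 + f)) = 3 - 65*l + f*(-3 + f))
k = 24855
k - 1/((-1800 + 880) + r(14, -179)) = 24855 - 1/((-1800 + 880) + (3 - 65*14 - 179*(-3 - 179))) = 24855 - 1/(-920 + (3 - 910 - 179*(-182))) = 24855 - 1/(-920 + (3 - 910 + 32578)) = 24855 - 1/(-920 + 31671) = 24855 - 1/30751 = 764316104/30751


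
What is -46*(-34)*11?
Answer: 17204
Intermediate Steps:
-46*(-34)*11 = 1564*11 = 17204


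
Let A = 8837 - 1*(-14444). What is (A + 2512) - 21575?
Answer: 4218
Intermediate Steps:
A = 23281 (A = 8837 + 14444 = 23281)
(A + 2512) - 21575 = (23281 + 2512) - 21575 = 25793 - 21575 = 4218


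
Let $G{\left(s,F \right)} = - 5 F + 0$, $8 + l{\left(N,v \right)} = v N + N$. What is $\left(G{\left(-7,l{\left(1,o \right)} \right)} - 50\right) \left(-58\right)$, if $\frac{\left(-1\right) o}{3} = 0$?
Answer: $870$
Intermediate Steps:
$o = 0$ ($o = \left(-3\right) 0 = 0$)
$l{\left(N,v \right)} = -8 + N + N v$ ($l{\left(N,v \right)} = -8 + \left(v N + N\right) = -8 + \left(N v + N\right) = -8 + \left(N + N v\right) = -8 + N + N v$)
$G{\left(s,F \right)} = - 5 F$
$\left(G{\left(-7,l{\left(1,o \right)} \right)} - 50\right) \left(-58\right) = \left(- 5 \left(-8 + 1 + 1 \cdot 0\right) - 50\right) \left(-58\right) = \left(- 5 \left(-8 + 1 + 0\right) - 50\right) \left(-58\right) = \left(\left(-5\right) \left(-7\right) - 50\right) \left(-58\right) = \left(35 - 50\right) \left(-58\right) = \left(-15\right) \left(-58\right) = 870$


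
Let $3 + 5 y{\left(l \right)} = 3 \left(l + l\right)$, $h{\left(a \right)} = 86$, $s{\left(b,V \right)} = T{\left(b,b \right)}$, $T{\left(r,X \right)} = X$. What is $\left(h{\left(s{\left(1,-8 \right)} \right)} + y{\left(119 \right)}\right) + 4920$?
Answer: $\frac{25741}{5} \approx 5148.2$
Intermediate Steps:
$s{\left(b,V \right)} = b$
$y{\left(l \right)} = - \frac{3}{5} + \frac{6 l}{5}$ ($y{\left(l \right)} = - \frac{3}{5} + \frac{3 \left(l + l\right)}{5} = - \frac{3}{5} + \frac{3 \cdot 2 l}{5} = - \frac{3}{5} + \frac{6 l}{5}$)
$\left(h{\left(s{\left(1,-8 \right)} \right)} + y{\left(119 \right)}\right) + 4920 = \left(86 + \left(- \frac{3}{5} + \frac{6}{5} \cdot 119\right)\right) + 4920 = \left(86 + \left(- \frac{3}{5} + \frac{714}{5}\right)\right) + 4920 = \left(86 + \frac{711}{5}\right) + 4920 = \frac{1141}{5} + 4920 = \frac{25741}{5}$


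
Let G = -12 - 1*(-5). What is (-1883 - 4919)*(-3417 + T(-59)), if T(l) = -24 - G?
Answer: 23358068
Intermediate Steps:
G = -7 (G = -12 + 5 = -7)
T(l) = -17 (T(l) = -24 - 1*(-7) = -24 + 7 = -17)
(-1883 - 4919)*(-3417 + T(-59)) = (-1883 - 4919)*(-3417 - 17) = -6802*(-3434) = 23358068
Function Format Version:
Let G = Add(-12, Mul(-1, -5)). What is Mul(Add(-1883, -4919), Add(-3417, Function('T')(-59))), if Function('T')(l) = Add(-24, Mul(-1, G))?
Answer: 23358068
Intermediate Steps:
G = -7 (G = Add(-12, 5) = -7)
Function('T')(l) = -17 (Function('T')(l) = Add(-24, Mul(-1, -7)) = Add(-24, 7) = -17)
Mul(Add(-1883, -4919), Add(-3417, Function('T')(-59))) = Mul(Add(-1883, -4919), Add(-3417, -17)) = Mul(-6802, -3434) = 23358068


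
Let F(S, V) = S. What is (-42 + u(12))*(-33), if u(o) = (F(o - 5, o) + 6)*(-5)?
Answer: 3531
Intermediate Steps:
u(o) = -5 - 5*o (u(o) = ((o - 5) + 6)*(-5) = ((-5 + o) + 6)*(-5) = (1 + o)*(-5) = -5 - 5*o)
(-42 + u(12))*(-33) = (-42 + (-5 - 5*12))*(-33) = (-42 + (-5 - 60))*(-33) = (-42 - 65)*(-33) = -107*(-33) = 3531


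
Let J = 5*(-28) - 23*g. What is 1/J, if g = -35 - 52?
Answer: 1/1861 ≈ 0.00053735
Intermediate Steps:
g = -87
J = 1861 (J = 5*(-28) - 23*(-87) = -140 + 2001 = 1861)
1/J = 1/1861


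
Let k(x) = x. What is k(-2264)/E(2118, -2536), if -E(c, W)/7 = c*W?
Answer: -283/4699842 ≈ -6.0215e-5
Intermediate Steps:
E(c, W) = -7*W*c (E(c, W) = -7*c*W = -7*W*c)
k(-2264)/E(2118, -2536) = -2264/((-7*(-2536)*2118)) = -2264/37598736 = -2264*1/37598736 = -283/4699842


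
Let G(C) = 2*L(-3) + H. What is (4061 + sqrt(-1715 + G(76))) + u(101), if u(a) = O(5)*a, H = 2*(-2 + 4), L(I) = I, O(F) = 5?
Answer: 4566 + I*sqrt(1717) ≈ 4566.0 + 41.437*I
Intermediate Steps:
H = 4 (H = 2*2 = 4)
u(a) = 5*a
G(C) = -2 (G(C) = 2*(-3) + 4 = -6 + 4 = -2)
(4061 + sqrt(-1715 + G(76))) + u(101) = (4061 + sqrt(-1715 - 2)) + 5*101 = (4061 + sqrt(-1717)) + 505 = (4061 + I*sqrt(1717)) + 505 = 4566 + I*sqrt(1717)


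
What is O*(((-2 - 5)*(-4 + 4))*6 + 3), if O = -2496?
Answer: -7488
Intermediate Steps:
O*(((-2 - 5)*(-4 + 4))*6 + 3) = -2496*(((-2 - 5)*(-4 + 4))*6 + 3) = -2496*(-7*0*6 + 3) = -2496*(0*6 + 3) = -2496*(0 + 3) = -2496*3 = -7488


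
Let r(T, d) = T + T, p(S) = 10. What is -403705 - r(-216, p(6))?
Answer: -403273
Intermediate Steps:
r(T, d) = 2*T
-403705 - r(-216, p(6)) = -403705 - 2*(-216) = -403705 - 1*(-432) = -403705 + 432 = -403273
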